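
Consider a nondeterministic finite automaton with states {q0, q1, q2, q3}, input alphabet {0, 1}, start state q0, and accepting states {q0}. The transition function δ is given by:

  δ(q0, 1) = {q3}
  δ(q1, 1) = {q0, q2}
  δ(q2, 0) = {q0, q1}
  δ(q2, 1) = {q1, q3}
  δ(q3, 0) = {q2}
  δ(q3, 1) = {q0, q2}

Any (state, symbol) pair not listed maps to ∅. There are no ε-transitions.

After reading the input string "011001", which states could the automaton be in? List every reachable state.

∅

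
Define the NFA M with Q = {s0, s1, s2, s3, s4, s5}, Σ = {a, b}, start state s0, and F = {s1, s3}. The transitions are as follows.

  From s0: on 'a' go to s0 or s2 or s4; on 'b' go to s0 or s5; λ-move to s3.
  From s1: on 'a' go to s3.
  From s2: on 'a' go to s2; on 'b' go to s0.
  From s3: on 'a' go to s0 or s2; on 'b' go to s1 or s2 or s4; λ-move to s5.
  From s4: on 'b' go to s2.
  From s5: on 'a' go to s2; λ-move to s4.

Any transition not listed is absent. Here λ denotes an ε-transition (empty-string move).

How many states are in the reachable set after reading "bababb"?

Start: ε-closure({s0}) = {s0, s3, s4, s5}.
Read 'b': s0→{s0, s5}, s3→{s1, s2, s4}, s4→{s2}, s5→∅; union {s0, s1, s2, s4, s5}; ε-closure = {s0, s1, s2, s3, s4, s5}.
Read 'a': s0→{s0, s2, s4}, s1→{s3}, s2→{s2}, s3→{s0, s2}, s4→∅, s5→{s2}; union {s0, s2, s3, s4}; ε-closure = {s0, s2, s3, s4, s5}.
Read 'b': s0→{s0, s5}, s2→{s0}, s3→{s1, s2, s4}, s4→{s2}, s5→∅; union {s0, s1, s2, s4, s5}; ε-closure = {s0, s1, s2, s3, s4, s5}.
Read 'a': s0→{s0, s2, s4}, s1→{s3}, s2→{s2}, s3→{s0, s2}, s4→∅, s5→{s2}; union {s0, s2, s3, s4}; ε-closure = {s0, s2, s3, s4, s5}.
Read 'b': s0→{s0, s5}, s2→{s0}, s3→{s1, s2, s4}, s4→{s2}, s5→∅; union {s0, s1, s2, s4, s5}; ε-closure = {s0, s1, s2, s3, s4, s5}.
Read 'b': s0→{s0, s5}, s1→∅, s2→{s0}, s3→{s1, s2, s4}, s4→{s2}, s5→∅; union {s0, s1, s2, s4, s5}; ε-closure = {s0, s1, s2, s3, s4, s5}.
That set has 6 states.

6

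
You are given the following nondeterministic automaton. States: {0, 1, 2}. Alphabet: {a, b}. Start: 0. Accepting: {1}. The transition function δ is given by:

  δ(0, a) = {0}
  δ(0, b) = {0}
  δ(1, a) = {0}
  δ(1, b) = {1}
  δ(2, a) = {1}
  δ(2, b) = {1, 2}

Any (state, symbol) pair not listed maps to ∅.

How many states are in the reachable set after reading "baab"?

1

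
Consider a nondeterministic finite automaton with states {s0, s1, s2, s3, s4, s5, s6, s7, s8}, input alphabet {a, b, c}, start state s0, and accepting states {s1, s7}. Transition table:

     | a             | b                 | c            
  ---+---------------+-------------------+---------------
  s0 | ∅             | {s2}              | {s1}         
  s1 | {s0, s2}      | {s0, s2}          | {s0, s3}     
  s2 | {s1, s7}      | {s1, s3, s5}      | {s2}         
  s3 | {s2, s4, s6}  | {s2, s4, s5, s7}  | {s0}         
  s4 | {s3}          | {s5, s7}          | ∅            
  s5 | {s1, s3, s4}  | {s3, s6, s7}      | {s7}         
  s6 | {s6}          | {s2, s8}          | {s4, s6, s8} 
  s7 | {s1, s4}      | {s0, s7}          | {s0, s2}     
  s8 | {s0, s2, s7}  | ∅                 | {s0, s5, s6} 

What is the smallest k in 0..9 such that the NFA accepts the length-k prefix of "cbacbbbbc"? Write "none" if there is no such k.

1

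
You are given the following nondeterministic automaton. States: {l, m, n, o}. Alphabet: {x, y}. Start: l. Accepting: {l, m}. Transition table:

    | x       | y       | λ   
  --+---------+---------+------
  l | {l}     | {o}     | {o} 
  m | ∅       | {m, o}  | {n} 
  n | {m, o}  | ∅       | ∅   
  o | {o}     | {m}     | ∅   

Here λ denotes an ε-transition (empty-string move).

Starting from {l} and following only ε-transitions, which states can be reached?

{l, o}

Begin with {l}.
ε-move l → o; add o.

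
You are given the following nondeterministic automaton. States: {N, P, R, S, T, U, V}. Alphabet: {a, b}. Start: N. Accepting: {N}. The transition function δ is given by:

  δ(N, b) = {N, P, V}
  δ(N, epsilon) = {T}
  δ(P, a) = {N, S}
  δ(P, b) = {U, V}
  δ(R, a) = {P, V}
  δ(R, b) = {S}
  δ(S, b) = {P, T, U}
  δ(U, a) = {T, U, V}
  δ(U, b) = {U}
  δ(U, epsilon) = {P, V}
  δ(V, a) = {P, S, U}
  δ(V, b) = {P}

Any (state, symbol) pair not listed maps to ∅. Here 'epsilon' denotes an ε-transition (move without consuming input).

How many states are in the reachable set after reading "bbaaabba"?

Start: ε-closure({N}) = {N, T}.
Read 'b': {N, T} → {N, P, T, V}.
Read 'b': {N, P, T, V} → {N, P, T, U, V}.
Read 'a': {N, P, T, U, V} → {N, P, S, T, U, V}.
Read 'a': {N, P, S, T, U, V} → {N, P, S, T, U, V}.
Read 'a': {N, P, S, T, U, V} → {N, P, S, T, U, V}.
Read 'b': {N, P, S, T, U, V} → {N, P, T, U, V}.
Read 'b': {N, P, T, U, V} → {N, P, T, U, V}.
Read 'a': {N, P, T, U, V} → {N, P, S, T, U, V}.
That set has 6 states.

6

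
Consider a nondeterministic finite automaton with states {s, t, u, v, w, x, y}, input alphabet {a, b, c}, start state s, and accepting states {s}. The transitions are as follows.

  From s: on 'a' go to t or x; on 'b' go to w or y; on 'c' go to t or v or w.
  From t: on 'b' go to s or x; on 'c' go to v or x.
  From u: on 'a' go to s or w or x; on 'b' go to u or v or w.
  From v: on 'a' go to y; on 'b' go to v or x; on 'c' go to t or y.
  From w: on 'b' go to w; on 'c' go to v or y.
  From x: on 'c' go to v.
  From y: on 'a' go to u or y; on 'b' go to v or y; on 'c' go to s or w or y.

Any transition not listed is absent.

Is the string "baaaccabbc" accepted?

Start in {s}.
Read 'b': s→{w, y}; now {w, y}.
Read 'a': w→∅, y→{u, y}; now {u, y}.
Read 'a': u→{s, w, x}, y→{u, y}; now {s, u, w, x, y}.
Read 'a': s→{t, x}, u→{s, w, x}, w→∅, x→∅, y→{u, y}; now {s, t, u, w, x, y}.
Read 'c': s→{t, v, w}, t→{v, x}, u→∅, w→{v, y}, x→{v}, y→{s, w, y}; now {s, t, v, w, x, y}.
Read 'c': s→{t, v, w}, t→{v, x}, v→{t, y}, w→{v, y}, x→{v}, y→{s, w, y}; now {s, t, v, w, x, y}.
Read 'a': s→{t, x}, t→∅, v→{y}, w→∅, x→∅, y→{u, y}; now {t, u, x, y}.
Read 'b': t→{s, x}, u→{u, v, w}, x→∅, y→{v, y}; now {s, u, v, w, x, y}.
Read 'b': s→{w, y}, u→{u, v, w}, v→{v, x}, w→{w}, x→∅, y→{v, y}; now {u, v, w, x, y}.
Read 'c': u→∅, v→{t, y}, w→{v, y}, x→{v}, y→{s, w, y}; now {s, t, v, w, y}.
The final set {s, t, v, w, y} contains the accepting state s.

Yes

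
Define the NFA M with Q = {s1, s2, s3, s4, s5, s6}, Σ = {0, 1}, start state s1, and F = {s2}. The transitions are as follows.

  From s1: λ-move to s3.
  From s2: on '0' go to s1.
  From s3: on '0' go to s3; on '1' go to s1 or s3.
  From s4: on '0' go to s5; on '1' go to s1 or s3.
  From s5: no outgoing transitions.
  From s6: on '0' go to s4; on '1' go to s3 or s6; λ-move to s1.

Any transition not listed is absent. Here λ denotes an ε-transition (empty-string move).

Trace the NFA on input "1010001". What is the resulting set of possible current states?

{s1, s3}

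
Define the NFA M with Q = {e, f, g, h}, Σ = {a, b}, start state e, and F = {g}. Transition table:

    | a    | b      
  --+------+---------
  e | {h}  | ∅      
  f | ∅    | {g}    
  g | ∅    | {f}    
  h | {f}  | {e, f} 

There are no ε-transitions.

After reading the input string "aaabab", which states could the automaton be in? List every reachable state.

∅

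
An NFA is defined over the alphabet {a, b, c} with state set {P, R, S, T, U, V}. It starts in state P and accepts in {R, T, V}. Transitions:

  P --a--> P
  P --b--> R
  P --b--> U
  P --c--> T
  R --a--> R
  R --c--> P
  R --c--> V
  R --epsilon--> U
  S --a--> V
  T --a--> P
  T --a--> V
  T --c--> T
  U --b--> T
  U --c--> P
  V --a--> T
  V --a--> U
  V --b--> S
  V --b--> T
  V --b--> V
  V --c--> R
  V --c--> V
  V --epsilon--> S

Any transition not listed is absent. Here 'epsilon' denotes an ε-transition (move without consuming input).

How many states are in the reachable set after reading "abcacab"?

Start in {P}.
Read 'a': {P} → {P}.
Read 'b': {P} → {R, U}.
Read 'c': {R, U} → {P, S, V}.
Read 'a': {P, S, V} → {P, S, T, U, V}.
Read 'c': {P, S, T, U, V} → {P, R, S, T, U, V}.
Read 'a': {P, R, S, T, U, V} → {P, R, S, T, U, V}.
Read 'b': {P, R, S, T, U, V} → {R, S, T, U, V}.
That set has 5 states.

5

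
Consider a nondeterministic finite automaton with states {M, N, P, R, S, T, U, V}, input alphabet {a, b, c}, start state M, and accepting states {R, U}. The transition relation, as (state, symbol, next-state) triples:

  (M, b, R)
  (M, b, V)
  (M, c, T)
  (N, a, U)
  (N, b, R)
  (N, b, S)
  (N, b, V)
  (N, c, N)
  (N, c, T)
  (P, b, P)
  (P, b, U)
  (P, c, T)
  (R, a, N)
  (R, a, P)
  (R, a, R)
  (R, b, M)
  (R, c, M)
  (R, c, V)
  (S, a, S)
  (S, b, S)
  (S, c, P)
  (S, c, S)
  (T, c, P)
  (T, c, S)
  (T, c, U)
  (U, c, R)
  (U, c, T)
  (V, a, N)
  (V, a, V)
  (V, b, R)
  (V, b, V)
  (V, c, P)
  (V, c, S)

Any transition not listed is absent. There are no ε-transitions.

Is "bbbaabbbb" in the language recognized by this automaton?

Yes

Start in {M}.
Read 'b': M→{R, V}; now {R, V}.
Read 'b': R→{M}, V→{R, V}; now {M, R, V}.
Read 'b': M→{R, V}, R→{M}, V→{R, V}; now {M, R, V}.
Read 'a': M→∅, R→{N, P, R}, V→{N, V}; now {N, P, R, V}.
Read 'a': N→{U}, P→∅, R→{N, P, R}, V→{N, V}; now {N, P, R, U, V}.
Read 'b': N→{R, S, V}, P→{P, U}, R→{M}, U→∅, V→{R, V}; now {M, P, R, S, U, V}.
Read 'b': M→{R, V}, P→{P, U}, R→{M}, S→{S}, U→∅, V→{R, V}; now {M, P, R, S, U, V}.
Read 'b': M→{R, V}, P→{P, U}, R→{M}, S→{S}, U→∅, V→{R, V}; now {M, P, R, S, U, V}.
Read 'b': M→{R, V}, P→{P, U}, R→{M}, S→{S}, U→∅, V→{R, V}; now {M, P, R, S, U, V}.
The final set {M, P, R, S, U, V} contains the accepting states R, U.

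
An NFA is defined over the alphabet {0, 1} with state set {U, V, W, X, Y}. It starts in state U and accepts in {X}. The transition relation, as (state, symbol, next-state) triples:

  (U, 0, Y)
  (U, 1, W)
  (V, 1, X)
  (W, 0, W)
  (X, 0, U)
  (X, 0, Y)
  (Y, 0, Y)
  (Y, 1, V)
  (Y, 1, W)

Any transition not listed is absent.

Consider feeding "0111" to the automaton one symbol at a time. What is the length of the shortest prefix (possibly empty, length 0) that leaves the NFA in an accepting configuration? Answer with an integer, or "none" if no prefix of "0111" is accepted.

3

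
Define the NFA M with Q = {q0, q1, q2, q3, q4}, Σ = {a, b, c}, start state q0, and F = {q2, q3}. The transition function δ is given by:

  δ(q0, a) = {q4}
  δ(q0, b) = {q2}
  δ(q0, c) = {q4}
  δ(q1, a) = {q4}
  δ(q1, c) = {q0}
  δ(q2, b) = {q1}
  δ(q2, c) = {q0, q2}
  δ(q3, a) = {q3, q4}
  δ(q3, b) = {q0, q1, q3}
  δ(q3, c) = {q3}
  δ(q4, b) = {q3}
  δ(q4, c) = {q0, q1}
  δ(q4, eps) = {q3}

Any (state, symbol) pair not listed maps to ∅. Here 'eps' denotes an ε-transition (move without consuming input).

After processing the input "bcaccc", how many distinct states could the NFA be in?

Start in {q0}.
Read 'b': {q0} → {q2}.
Read 'c': {q2} → {q0, q2}.
Read 'a': {q0, q2} → {q3, q4}.
Read 'c': {q3, q4} → {q0, q1, q3}.
Read 'c': {q0, q1, q3} → {q0, q3, q4}.
Read 'c': {q0, q3, q4} → {q0, q1, q3, q4}.
That set has 4 states.

4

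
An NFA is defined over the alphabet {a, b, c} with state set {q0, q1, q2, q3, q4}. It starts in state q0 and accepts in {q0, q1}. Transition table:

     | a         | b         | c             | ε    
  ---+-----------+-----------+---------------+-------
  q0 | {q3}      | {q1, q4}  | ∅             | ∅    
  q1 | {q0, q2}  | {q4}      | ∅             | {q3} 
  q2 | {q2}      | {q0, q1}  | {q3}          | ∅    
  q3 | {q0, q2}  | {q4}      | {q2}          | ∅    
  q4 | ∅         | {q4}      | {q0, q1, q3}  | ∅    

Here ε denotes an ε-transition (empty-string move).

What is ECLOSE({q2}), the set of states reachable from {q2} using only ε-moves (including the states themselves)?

{q2}

Begin with {q2}.
No ε-moves leave this set, so the closure equals the set itself.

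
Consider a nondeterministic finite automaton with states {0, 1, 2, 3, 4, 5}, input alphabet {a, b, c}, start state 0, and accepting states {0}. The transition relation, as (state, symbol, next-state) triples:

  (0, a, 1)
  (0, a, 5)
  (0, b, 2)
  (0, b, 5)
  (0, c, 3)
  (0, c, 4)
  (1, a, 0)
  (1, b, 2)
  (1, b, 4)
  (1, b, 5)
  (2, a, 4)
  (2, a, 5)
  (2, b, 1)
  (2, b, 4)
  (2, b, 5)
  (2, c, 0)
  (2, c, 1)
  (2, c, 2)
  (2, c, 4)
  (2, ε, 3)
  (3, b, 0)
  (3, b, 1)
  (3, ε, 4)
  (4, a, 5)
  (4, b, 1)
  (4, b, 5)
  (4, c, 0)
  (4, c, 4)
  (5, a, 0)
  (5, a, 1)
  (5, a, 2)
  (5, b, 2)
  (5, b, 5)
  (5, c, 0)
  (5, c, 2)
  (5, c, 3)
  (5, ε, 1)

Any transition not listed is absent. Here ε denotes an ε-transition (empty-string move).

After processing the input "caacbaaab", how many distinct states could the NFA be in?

6

Start in {0}.
Read 'c': 0→{3, 4}; now {3, 4}.
Read 'a': 3→∅, 4→{5}; union {5}; ε-closure = {1, 5}.
Read 'a': 1→{0}, 5→{0, 1, 2}; union {0, 1, 2}; ε-closure = {0, 1, 2, 3, 4}.
Read 'c': 0→{3, 4}, 1→∅, 2→{0, 1, 2, 4}, 3→∅, 4→{0, 4}; now {0, 1, 2, 3, 4}.
Read 'b': 0→{2, 5}, 1→{2, 4, 5}, 2→{1, 4, 5}, 3→{0, 1}, 4→{1, 5}; union {0, 1, 2, 4, 5}; ε-closure = {0, 1, 2, 3, 4, 5}.
Read 'a': 0→{1, 5}, 1→{0}, 2→{4, 5}, 3→∅, 4→{5}, 5→{0, 1, 2}; union {0, 1, 2, 4, 5}; ε-closure = {0, 1, 2, 3, 4, 5}.
Read 'a': 0→{1, 5}, 1→{0}, 2→{4, 5}, 3→∅, 4→{5}, 5→{0, 1, 2}; union {0, 1, 2, 4, 5}; ε-closure = {0, 1, 2, 3, 4, 5}.
Read 'a': 0→{1, 5}, 1→{0}, 2→{4, 5}, 3→∅, 4→{5}, 5→{0, 1, 2}; union {0, 1, 2, 4, 5}; ε-closure = {0, 1, 2, 3, 4, 5}.
Read 'b': 0→{2, 5}, 1→{2, 4, 5}, 2→{1, 4, 5}, 3→{0, 1}, 4→{1, 5}, 5→{2, 5}; union {0, 1, 2, 4, 5}; ε-closure = {0, 1, 2, 3, 4, 5}.
That set has 6 states.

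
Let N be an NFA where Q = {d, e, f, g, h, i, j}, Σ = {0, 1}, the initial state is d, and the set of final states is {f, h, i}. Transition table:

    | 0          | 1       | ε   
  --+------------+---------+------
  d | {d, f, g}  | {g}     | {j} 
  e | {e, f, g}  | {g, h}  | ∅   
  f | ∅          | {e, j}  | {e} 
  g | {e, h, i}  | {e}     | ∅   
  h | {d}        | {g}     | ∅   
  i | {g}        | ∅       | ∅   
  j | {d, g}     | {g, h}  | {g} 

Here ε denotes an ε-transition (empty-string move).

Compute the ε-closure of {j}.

Begin with {j}.
ε-move j → g; add g.

{g, j}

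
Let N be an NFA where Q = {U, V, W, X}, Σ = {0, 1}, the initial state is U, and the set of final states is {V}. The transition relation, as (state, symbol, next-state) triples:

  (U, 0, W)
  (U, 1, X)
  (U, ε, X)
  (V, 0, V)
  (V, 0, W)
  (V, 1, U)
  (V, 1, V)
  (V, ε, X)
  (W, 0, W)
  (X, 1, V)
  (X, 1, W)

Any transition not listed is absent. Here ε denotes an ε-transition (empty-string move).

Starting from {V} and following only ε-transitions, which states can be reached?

{V, X}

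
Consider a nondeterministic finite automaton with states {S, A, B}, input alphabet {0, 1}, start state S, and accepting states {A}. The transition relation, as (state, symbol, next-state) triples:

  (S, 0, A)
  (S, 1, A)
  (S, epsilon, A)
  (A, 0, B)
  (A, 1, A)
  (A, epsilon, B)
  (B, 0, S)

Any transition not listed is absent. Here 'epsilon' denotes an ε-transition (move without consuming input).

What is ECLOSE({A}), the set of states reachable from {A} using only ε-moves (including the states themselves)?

{A, B}

Begin with {A}.
ε-move A → B; add B.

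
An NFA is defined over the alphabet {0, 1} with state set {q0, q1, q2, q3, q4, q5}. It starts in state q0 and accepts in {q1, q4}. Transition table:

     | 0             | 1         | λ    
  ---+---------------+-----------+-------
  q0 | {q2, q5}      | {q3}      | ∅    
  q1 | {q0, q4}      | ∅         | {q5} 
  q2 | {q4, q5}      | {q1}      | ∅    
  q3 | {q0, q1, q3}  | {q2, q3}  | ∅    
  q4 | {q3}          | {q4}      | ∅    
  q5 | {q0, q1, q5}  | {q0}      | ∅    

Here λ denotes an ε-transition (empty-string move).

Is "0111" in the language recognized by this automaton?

Start in {q0}.
Read '0': {q0} → {q2, q5}.
Read '1': {q2, q5} → {q0, q1, q5}.
Read '1': {q0, q1, q5} → {q0, q3}.
Read '1': {q0, q3} → {q2, q3}.
The final set {q2, q3} contains no accepting state.

No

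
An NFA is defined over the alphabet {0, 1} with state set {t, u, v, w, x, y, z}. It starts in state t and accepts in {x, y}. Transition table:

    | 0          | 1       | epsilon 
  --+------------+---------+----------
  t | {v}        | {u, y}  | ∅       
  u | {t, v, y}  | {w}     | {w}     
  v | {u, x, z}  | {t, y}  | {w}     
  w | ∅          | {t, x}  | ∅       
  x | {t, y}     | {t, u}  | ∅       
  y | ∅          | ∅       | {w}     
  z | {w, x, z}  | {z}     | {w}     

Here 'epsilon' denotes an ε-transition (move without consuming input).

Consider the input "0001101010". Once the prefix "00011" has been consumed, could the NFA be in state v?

Start in {t}.
Read '0': {t} → {v, w}.
Read '0': {v, w} → {u, w, x, z}.
Read '0': {u, w, x, z} → {t, v, w, x, y, z}.
Read '1': {t, v, w, x, y, z} → {t, u, w, x, y, z}.
Read '1': {t, u, w, x, y, z} → {t, u, w, x, y, z}.
State v is not in {t, u, w, x, y, z}.

No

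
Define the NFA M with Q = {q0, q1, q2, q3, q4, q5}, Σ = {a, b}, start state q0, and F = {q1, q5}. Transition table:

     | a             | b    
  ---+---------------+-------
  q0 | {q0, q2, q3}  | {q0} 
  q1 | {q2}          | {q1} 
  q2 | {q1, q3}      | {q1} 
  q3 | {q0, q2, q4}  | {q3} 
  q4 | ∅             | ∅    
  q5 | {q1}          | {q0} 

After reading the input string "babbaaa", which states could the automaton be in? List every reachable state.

Start in {q0}.
Read 'b': q0→{q0}; now {q0}.
Read 'a': q0→{q0, q2, q3}; now {q0, q2, q3}.
Read 'b': q0→{q0}, q2→{q1}, q3→{q3}; now {q0, q1, q3}.
Read 'b': q0→{q0}, q1→{q1}, q3→{q3}; now {q0, q1, q3}.
Read 'a': q0→{q0, q2, q3}, q1→{q2}, q3→{q0, q2, q4}; now {q0, q2, q3, q4}.
Read 'a': q0→{q0, q2, q3}, q2→{q1, q3}, q3→{q0, q2, q4}, q4→∅; now {q0, q1, q2, q3, q4}.
Read 'a': q0→{q0, q2, q3}, q1→{q2}, q2→{q1, q3}, q3→{q0, q2, q4}, q4→∅; now {q0, q1, q2, q3, q4}.

{q0, q1, q2, q3, q4}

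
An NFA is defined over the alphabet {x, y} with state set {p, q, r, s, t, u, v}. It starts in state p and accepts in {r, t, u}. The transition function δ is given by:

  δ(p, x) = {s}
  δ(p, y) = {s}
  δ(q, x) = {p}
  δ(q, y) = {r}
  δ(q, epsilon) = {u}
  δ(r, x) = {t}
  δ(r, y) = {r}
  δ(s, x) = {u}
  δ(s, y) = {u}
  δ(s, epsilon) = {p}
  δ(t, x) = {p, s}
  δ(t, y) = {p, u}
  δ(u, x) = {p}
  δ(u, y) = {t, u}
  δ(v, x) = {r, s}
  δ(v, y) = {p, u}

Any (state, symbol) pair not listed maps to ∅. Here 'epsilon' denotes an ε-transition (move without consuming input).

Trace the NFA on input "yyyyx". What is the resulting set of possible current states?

{p, s, u}

Start in {p}.
Read 'y': p→{s}; union {s}; ε-closure = {p, s}.
Read 'y': p→{s}, s→{u}; union {s, u}; ε-closure = {p, s, u}.
Read 'y': p→{s}, s→{u}, u→{t, u}; union {s, t, u}; ε-closure = {p, s, t, u}.
Read 'y': p→{s}, s→{u}, t→{p, u}, u→{t, u}; now {p, s, t, u}.
Read 'x': p→{s}, s→{u}, t→{p, s}, u→{p}; now {p, s, u}.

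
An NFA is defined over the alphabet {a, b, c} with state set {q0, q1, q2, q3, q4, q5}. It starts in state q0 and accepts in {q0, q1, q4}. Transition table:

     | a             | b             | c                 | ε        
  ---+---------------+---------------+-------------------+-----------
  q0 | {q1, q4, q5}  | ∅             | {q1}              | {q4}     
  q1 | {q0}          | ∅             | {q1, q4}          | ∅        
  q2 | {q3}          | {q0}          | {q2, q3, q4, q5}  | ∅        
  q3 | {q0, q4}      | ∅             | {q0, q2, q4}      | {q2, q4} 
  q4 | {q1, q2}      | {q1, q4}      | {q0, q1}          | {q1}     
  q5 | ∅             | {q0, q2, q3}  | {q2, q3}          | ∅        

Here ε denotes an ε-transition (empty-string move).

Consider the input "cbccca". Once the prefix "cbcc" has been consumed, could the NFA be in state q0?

Yes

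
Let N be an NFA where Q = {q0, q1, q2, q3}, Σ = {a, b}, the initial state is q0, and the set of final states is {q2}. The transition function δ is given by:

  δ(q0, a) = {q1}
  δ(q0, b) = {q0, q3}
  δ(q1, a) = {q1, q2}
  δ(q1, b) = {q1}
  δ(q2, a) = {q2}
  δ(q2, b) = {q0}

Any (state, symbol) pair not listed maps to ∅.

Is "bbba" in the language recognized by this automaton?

No

Start in {q0}.
Read 'b': {q0} → {q0, q3}.
Read 'b': {q0, q3} → {q0, q3}.
Read 'b': {q0, q3} → {q0, q3}.
Read 'a': {q0, q3} → {q1}.
The final set {q1} contains no accepting state.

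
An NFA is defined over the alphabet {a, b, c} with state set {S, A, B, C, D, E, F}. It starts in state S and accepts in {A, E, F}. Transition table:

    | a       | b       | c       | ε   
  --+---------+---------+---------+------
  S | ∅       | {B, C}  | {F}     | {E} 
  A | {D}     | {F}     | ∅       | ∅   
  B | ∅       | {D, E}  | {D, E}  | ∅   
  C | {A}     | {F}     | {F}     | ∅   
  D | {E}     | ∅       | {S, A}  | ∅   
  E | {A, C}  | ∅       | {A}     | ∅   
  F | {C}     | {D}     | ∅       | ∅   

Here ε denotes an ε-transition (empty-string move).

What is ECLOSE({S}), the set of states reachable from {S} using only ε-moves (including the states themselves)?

Begin with {S}.
ε-move S → E; add E.

{S, E}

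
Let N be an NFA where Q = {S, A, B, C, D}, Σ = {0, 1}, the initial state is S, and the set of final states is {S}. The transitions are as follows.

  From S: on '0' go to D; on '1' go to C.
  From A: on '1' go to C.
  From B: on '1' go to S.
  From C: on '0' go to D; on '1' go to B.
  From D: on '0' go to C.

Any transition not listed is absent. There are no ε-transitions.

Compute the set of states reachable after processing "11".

Start in {S}.
Read '1': {S} → {C}.
Read '1': {C} → {B}.

{B}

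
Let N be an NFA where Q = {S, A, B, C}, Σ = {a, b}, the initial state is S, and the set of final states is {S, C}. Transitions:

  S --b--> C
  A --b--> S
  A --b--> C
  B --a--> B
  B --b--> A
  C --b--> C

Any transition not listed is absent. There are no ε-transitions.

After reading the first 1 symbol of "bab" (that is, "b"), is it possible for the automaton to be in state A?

No

Start in {S}.
Read 'b': S→{C}; now {C}.
State A is not in {C}.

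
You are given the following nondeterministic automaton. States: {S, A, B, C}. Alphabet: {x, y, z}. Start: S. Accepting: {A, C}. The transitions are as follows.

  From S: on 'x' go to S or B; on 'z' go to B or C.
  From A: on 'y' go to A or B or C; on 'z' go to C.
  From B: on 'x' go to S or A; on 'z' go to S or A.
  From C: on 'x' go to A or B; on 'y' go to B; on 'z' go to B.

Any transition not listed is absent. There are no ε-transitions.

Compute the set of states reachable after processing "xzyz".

Start in {S}.
Read 'x': {S} → {S, B}.
Read 'z': {S, B} → {S, A, B, C}.
Read 'y': {S, A, B, C} → {A, B, C}.
Read 'z': {A, B, C} → {S, A, B, C}.

{S, A, B, C}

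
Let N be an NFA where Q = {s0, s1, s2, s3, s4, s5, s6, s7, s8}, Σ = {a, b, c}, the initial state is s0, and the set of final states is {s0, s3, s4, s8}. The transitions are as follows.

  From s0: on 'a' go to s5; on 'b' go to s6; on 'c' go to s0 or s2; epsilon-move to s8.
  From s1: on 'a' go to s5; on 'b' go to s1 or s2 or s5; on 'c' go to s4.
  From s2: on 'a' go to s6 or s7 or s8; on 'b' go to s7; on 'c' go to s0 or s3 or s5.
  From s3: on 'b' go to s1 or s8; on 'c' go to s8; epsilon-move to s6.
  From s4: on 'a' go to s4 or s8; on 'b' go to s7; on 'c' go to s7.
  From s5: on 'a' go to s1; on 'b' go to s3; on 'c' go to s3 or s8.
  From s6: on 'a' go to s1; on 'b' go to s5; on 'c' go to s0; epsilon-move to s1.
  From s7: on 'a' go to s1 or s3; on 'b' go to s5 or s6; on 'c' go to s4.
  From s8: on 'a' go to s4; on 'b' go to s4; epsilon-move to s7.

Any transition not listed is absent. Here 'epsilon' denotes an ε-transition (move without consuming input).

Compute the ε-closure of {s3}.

Begin with {s3}.
ε-move s3 → s6; add s6.
ε-move s6 → s1; add s1.

{s1, s3, s6}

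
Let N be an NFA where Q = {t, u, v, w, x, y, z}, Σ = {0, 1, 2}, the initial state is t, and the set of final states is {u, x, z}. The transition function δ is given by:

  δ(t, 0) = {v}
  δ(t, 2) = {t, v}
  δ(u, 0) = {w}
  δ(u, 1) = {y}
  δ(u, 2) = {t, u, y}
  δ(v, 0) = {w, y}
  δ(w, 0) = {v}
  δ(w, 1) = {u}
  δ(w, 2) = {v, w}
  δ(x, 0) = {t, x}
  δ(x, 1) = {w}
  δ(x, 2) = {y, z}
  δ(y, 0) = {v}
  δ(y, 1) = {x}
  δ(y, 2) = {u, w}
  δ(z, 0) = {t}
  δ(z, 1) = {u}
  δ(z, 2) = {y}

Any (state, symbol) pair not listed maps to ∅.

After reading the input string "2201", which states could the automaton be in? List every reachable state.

Start in {t}.
Read '2': t→{t, v}; now {t, v}.
Read '2': t→{t, v}, v→∅; now {t, v}.
Read '0': t→{v}, v→{w, y}; now {v, w, y}.
Read '1': v→∅, w→{u}, y→{x}; now {u, x}.

{u, x}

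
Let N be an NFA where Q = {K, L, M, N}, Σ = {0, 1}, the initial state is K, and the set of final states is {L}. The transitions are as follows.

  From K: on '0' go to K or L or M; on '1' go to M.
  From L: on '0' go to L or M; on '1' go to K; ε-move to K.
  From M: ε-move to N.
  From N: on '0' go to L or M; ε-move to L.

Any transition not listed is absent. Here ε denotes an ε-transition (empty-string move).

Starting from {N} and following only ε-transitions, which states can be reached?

{K, L, N}

Begin with {N}.
ε-move N → L; add L.
ε-move L → K; add K.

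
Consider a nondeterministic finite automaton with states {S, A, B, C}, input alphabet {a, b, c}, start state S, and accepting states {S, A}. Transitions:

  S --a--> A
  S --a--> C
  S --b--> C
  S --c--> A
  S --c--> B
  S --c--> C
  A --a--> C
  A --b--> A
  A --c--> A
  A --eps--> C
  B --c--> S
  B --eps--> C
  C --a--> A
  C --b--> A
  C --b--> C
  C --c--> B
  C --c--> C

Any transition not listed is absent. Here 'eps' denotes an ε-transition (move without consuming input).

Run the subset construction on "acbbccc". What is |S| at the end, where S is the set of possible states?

4

Start in {S}.
Read 'a': {S} → {A, C}.
Read 'c': {A, C} → {A, B, C}.
Read 'b': {A, B, C} → {A, C}.
Read 'b': {A, C} → {A, C}.
Read 'c': {A, C} → {A, B, C}.
Read 'c': {A, B, C} → {S, A, B, C}.
Read 'c': {S, A, B, C} → {S, A, B, C}.
That set has 4 states.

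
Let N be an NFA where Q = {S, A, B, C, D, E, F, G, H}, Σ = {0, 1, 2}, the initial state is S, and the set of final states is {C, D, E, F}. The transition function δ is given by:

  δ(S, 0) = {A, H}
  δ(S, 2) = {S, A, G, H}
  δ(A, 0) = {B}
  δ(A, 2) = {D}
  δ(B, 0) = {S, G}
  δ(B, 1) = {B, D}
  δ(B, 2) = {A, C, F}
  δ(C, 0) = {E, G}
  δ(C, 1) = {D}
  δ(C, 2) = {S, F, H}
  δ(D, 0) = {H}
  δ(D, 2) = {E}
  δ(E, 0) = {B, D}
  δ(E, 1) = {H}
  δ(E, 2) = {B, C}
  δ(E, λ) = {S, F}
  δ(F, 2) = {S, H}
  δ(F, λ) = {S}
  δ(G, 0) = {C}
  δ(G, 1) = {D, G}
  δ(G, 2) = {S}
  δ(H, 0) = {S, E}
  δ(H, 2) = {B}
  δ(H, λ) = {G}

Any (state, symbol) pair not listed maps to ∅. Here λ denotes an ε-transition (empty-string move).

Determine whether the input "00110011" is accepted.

Yes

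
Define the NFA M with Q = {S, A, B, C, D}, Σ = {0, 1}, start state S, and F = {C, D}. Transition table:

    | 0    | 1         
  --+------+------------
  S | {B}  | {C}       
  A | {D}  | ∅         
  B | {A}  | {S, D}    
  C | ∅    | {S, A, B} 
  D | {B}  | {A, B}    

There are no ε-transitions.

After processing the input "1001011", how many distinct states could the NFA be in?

0

Start in {S}.
Read '1': S→{C}; now {C}.
Read '0': C→∅; now ∅.
The set is empty and remains empty for the remaining 5 symbols.
That set has 0 states.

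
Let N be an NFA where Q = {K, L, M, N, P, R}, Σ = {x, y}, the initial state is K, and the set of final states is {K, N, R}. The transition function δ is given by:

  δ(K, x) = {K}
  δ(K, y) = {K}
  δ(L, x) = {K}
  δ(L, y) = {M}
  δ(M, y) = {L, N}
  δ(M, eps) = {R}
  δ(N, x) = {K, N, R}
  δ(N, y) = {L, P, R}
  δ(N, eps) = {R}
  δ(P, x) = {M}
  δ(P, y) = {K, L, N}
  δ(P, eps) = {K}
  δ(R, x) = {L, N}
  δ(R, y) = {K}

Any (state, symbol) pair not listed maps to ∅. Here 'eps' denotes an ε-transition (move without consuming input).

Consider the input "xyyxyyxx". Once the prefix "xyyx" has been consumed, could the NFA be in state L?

Start in {K}.
Read 'x': {K} → {K}.
Read 'y': {K} → {K}.
Read 'y': {K} → {K}.
Read 'x': {K} → {K}.
State L is not in {K}.

No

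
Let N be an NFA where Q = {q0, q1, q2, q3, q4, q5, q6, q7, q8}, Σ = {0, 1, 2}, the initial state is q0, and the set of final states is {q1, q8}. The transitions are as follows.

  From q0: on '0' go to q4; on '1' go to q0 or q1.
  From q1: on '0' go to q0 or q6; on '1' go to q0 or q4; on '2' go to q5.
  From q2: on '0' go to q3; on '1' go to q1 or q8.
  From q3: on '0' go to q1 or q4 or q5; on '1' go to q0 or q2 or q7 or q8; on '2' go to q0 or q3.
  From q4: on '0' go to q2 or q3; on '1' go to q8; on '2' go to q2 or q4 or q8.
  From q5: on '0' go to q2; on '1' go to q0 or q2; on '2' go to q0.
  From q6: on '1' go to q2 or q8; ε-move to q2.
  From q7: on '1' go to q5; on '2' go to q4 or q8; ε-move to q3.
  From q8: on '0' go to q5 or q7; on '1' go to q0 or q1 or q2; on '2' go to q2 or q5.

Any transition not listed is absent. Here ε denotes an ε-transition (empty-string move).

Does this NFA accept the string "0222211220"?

No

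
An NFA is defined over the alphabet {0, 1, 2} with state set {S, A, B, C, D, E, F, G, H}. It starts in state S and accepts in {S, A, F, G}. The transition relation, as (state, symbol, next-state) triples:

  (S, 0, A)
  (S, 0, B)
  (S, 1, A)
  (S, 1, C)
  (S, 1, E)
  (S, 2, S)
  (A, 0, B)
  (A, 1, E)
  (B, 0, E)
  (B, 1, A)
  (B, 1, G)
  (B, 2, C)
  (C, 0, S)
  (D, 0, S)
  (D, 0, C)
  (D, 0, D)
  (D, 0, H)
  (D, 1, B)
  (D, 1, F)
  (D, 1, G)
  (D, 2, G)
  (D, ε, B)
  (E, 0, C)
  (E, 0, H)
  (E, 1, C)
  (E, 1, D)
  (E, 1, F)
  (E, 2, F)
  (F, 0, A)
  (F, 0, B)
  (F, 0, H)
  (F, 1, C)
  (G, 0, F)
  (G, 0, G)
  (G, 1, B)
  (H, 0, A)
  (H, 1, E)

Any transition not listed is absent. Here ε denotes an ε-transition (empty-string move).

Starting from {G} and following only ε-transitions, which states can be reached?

Begin with {G}.
No ε-moves leave this set, so the closure equals the set itself.

{G}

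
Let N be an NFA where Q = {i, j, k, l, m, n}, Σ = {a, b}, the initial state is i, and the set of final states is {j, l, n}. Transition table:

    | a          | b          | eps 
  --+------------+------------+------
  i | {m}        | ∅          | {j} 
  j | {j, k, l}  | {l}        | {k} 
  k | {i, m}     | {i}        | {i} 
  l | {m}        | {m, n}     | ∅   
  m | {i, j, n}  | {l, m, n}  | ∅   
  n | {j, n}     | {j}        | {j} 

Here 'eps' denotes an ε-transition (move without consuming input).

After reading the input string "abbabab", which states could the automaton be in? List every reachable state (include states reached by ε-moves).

{i, j, k, l, m, n}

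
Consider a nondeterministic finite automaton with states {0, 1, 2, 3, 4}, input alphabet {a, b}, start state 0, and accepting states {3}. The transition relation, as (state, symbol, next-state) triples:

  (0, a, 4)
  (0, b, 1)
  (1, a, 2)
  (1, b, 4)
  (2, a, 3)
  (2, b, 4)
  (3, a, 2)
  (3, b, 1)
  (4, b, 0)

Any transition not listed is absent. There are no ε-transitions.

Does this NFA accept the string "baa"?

Yes

Start in {0}.
Read 'b': {0} → {1}.
Read 'a': {1} → {2}.
Read 'a': {2} → {3}.
The final set {3} contains the accepting state 3.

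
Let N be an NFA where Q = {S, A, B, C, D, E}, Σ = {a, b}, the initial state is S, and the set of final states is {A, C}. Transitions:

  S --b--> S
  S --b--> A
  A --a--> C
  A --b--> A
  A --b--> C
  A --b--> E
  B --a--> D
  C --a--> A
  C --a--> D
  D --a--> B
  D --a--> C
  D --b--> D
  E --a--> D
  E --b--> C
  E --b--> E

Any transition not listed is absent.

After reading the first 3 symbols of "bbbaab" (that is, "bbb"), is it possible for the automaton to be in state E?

Yes

Start in {S}.
Read 'b': {S} → {S, A}.
Read 'b': {S, A} → {S, A, C, E}.
Read 'b': {S, A, C, E} → {S, A, C, E}.
State E is in {S, A, C, E}.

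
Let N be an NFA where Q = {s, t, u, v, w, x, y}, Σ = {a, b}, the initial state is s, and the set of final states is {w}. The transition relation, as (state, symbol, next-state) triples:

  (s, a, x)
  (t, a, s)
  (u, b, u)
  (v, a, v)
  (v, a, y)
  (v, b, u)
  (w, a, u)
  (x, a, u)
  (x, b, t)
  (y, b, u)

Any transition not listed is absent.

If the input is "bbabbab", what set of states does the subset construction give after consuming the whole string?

Start in {s}.
Read 'b': s→∅; now ∅.
The set is empty and remains empty for the remaining 6 symbols.

∅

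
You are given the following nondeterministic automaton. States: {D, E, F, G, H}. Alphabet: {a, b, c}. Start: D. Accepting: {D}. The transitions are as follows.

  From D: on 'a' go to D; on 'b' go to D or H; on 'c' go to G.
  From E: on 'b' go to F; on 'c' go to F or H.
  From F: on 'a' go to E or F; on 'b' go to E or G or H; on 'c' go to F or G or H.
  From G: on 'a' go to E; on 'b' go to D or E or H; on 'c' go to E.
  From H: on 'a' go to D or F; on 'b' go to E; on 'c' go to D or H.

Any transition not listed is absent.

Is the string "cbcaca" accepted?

Yes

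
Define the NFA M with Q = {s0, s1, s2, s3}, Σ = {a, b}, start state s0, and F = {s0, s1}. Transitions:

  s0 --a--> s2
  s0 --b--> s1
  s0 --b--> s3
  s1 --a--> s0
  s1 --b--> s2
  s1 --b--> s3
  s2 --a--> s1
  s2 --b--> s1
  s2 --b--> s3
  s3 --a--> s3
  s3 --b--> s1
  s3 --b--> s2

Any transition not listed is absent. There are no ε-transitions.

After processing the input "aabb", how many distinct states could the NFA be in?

Start in {s0}.
Read 'a': s0→{s2}; now {s2}.
Read 'a': s2→{s1}; now {s1}.
Read 'b': s1→{s2, s3}; now {s2, s3}.
Read 'b': s2→{s1, s3}, s3→{s1, s2}; now {s1, s2, s3}.
That set has 3 states.

3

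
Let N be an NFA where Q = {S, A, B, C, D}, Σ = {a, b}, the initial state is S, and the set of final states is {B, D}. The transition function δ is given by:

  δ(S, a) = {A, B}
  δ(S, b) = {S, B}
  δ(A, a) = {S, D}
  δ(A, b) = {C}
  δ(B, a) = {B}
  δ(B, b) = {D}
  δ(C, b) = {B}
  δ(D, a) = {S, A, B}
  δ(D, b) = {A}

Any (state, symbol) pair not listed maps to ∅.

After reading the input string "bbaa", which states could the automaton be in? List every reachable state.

{S, A, B, D}

Start in {S}.
Read 'b': S→{S, B}; now {S, B}.
Read 'b': S→{S, B}, B→{D}; now {S, B, D}.
Read 'a': S→{A, B}, B→{B}, D→{S, A, B}; now {S, A, B}.
Read 'a': S→{A, B}, A→{S, D}, B→{B}; now {S, A, B, D}.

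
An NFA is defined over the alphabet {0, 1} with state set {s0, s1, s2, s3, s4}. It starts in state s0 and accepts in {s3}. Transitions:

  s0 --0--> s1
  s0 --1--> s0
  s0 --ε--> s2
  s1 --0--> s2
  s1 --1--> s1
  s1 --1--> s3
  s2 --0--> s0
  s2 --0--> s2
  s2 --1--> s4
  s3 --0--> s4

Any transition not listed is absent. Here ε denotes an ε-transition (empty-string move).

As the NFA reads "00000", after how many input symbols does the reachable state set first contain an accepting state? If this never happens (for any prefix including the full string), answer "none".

none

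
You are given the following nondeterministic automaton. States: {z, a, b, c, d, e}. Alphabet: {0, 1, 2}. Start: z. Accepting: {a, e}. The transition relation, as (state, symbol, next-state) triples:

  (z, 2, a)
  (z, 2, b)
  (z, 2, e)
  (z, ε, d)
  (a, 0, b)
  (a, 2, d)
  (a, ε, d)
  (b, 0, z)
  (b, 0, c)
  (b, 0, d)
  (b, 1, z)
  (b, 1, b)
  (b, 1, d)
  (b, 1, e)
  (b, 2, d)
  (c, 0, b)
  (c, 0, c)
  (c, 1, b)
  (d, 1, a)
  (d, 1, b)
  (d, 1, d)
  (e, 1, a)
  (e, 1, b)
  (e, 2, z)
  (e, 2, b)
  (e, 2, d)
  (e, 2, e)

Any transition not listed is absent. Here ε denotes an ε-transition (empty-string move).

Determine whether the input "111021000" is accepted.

No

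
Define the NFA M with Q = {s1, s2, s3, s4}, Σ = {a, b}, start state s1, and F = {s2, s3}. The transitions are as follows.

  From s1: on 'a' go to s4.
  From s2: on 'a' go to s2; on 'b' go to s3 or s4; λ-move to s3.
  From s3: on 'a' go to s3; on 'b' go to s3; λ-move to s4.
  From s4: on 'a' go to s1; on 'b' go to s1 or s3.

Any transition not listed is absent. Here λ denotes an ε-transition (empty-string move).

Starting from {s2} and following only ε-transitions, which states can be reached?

{s2, s3, s4}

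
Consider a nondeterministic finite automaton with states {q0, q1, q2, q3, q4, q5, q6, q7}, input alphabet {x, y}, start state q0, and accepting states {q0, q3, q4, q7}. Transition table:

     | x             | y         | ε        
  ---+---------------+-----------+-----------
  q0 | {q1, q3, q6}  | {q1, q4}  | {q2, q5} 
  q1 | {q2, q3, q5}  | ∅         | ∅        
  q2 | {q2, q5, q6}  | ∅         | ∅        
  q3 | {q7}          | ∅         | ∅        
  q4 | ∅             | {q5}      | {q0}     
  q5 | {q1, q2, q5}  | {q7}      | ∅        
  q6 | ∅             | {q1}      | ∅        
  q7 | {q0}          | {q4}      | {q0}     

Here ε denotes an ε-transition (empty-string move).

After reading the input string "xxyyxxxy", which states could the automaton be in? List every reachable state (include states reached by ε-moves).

{q0, q1, q2, q4, q5, q7}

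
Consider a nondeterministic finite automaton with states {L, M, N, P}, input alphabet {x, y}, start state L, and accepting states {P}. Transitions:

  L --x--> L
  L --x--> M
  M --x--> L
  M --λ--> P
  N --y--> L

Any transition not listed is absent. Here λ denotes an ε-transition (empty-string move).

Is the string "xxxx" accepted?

Start in {L}.
Read 'x': {L} → {L, M, P}.
Read 'x': {L, M, P} → {L, M, P}.
Read 'x': {L, M, P} → {L, M, P}.
Read 'x': {L, M, P} → {L, M, P}.
The final set {L, M, P} contains the accepting state P.

Yes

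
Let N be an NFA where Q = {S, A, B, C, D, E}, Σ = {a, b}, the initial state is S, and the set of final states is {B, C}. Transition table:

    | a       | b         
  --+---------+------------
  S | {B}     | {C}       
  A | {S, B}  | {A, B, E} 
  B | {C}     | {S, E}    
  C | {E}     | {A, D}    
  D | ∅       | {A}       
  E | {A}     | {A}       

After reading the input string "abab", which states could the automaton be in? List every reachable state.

{S, A, B, E}

Start in {S}.
Read 'a': S→{B}; now {B}.
Read 'b': B→{S, E}; now {S, E}.
Read 'a': S→{B}, E→{A}; now {A, B}.
Read 'b': A→{A, B, E}, B→{S, E}; now {S, A, B, E}.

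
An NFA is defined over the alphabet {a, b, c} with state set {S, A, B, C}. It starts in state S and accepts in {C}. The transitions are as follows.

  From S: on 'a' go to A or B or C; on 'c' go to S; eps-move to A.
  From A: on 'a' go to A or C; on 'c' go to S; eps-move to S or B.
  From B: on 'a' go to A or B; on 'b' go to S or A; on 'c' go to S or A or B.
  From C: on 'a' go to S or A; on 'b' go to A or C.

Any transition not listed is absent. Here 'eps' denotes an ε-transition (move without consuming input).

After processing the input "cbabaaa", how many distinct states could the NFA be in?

4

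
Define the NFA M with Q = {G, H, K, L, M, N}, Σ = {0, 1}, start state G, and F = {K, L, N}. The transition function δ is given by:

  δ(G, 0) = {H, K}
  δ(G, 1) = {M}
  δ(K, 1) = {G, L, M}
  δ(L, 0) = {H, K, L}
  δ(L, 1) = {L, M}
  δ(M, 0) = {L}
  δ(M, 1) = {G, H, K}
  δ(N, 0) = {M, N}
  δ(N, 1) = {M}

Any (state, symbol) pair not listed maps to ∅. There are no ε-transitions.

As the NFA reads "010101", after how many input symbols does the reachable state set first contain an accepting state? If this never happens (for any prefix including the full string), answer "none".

1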